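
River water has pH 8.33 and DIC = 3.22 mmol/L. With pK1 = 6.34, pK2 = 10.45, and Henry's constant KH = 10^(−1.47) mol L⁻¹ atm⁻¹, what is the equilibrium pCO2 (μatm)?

pCO2 = 955 μatm

α₀ = 1 / (1 + K1/[H⁺] + K1K2/[H⁺]²) = 1 / (1 + 10^+1.99 + 10^-0.13)
   = 1 / (1 + 97.724 + 0.74131) = 1/99.465 = 0.01005
[CO2*] = α₀ × DIC = 0.01005 × 3.22 = 0.03237 mmol/L
pCO2 = [CO2*]/KH = 3.237×10^-5 / 3.388×10^-2 = 955 μatm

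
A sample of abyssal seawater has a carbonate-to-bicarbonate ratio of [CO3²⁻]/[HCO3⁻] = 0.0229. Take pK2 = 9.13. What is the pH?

From K2 = [H⁺][CO3²⁻]/[HCO3⁻]:  pH = pK2 + log₁₀([CO3²⁻]/[HCO3⁻])
log₁₀(0.0229) = -1.640
pH = 9.13 + (-1.640) = 7.49

pH = 7.49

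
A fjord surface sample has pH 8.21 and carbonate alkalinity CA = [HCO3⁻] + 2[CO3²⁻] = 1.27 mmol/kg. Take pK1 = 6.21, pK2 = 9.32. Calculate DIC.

CA = [HCO3⁻] + 2[CO3²⁻] = (α₁ + 2α₂)·DIC
At pH 8.21: [H⁺]/K1 = 10^-2.00 = 0.010000, K2/[H⁺] = 10^-1.11 = 0.077625
α₁ = 1/(1 + 0.010000 + 0.077625) = 1/1.0876 = 0.9194; α₂ = α₁·K2/[H⁺] = 0.07137
α₁ + 2α₂ = 1.0622
DIC = CA / (α₁ + 2α₂) = 1.27 / 1.0622 = 1.20 mmol/kg

DIC = 1.20 mmol/kg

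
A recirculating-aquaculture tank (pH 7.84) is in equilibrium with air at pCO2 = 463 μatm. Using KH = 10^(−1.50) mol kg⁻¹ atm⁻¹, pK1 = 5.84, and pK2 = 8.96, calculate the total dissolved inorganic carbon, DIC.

DIC = 1.59 mmol/kg

[CO2*] = KH · pCO2 = 10^(−1.50) × 463×10^-6 = 1.464×10^-5 mol/kg
α₀ = 1/(1 + K1/[H⁺] + K1K2/[H⁺]²) = 1/(1 + 10^+2.00 + 10^+0.88) = 0.009209
DIC = [CO2*]/α₀ = 1.464×10^-5 / 0.009209 = 1.59 mmol/kg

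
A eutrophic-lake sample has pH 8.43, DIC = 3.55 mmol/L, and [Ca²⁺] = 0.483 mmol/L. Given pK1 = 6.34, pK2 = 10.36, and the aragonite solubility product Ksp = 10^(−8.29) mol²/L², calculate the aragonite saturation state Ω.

Ω = 3.85

α₂ = 1 / (1 + [H⁺]/K2 + [H⁺]²/(K1K2)) = 1 / (1 + 10^+1.93 + 10^-0.16)
   = 1 / (1 + 85.114 + 0.69183) = 1/86.806 = 0.01152
[CO3²⁻] = α₂ × DIC = 0.01152 × 3.55 = 0.04090 mmol/L
Ksp = 10^(−8.29) = 5.129×10^-9
Ω = [Ca²⁺][CO3²⁻]/Ksp = (0.483×10^-3)(4.090×10^-5) / 5.129×10^-9 = 3.85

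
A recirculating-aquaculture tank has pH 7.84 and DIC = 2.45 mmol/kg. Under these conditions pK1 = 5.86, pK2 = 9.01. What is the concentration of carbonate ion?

[CO3²⁻] = 0.154 mmol/kg

α₂ = 1 / (1 + [H⁺]/K2 + [H⁺]²/(K1K2)) = 1 / (1 + 10^+1.17 + 10^-0.81)
   = 1 / (1 + 14.791 + 0.15488) = 1/15.946 = 0.06271
[CO3²⁻] = α₂ × DIC = 0.06271 × 2.45 = 0.154 mmol/kg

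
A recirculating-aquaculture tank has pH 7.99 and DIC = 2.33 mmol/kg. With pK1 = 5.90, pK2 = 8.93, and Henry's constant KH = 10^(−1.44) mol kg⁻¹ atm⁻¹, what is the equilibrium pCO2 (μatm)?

pCO2 = 465 μatm

α₀ = 1 / (1 + K1/[H⁺] + K1K2/[H⁺]²) = 1 / (1 + 10^+2.09 + 10^+1.15)
   = 1 / (1 + 123.03 + 14.125) = 1/138.15 = 0.007238
[CO2*] = α₀ × DIC = 0.007238 × 2.33 = 0.01687 mmol/kg = 16.87 μmol/kg
pCO2 = [CO2*]/KH = 1.687×10^-5 / 3.631×10^-2 = 465 μatm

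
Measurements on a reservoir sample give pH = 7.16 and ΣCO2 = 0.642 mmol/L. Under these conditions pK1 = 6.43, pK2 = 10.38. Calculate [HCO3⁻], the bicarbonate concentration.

[HCO3⁻] = 0.541 mmol/L

α₁ = 1 / (1 + [H⁺]/K1 + K2/[H⁺]) = 1 / (1 + 10^-0.73 + 10^-3.22)
   = 1 / (1 + 0.18621 + 0.00060256) = 1/1.1868 = 0.8426
[HCO3⁻] = α₁ × DIC = 0.8426 × 0.642 = 0.541 mmol/L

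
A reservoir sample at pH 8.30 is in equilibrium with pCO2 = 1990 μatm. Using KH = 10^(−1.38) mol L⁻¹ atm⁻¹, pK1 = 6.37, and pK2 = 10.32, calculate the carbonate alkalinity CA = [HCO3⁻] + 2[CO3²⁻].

[CO2*] = KH · pCO2 = 10^(−1.38) × 1990×10^-6 = 8.296×10^-5 mol/L
α₀ = 1/(1 + K1/[H⁺] + K1K2/[H⁺]²) = 1/(1 + 10^+1.93 + 10^-0.09) = 0.01150
DIC = [CO2*]/α₀ = 8.296×10^-5 / 0.01150 = 7.211 mmol/L
CA = (α₁ + 2α₂)·DIC = (0.9791 + 2×0.009351) × 7.211 = 7.20 mmol/L

CA = 7.20 mmol/L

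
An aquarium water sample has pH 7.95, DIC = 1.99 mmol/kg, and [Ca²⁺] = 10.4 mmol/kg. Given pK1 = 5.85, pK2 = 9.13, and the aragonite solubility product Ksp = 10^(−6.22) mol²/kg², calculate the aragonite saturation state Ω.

Ω = 2.11

α₂ = 1 / (1 + [H⁺]/K2 + [H⁺]²/(K1K2)) = 1 / (1 + 10^+1.18 + 10^-0.92)
   = 1 / (1 + 15.136 + 0.12023) = 1/16.256 = 0.06152
[CO3²⁻] = α₂ × DIC = 0.06152 × 1.99 = 0.1224 mmol/kg
Ksp = 10^(−6.22) = 6.026×10^-7
Ω = [Ca²⁺][CO3²⁻]/Ksp = (10.4×10^-3)(1.224×10^-4) / 6.026×10^-7 = 2.11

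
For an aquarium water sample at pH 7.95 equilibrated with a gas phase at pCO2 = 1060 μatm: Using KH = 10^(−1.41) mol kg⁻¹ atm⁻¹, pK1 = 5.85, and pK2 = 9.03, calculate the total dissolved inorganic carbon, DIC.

DIC = 5.66 mmol/kg

[CO2*] = KH · pCO2 = 10^(−1.41) × 1060×10^-6 = 4.124×10^-5 mol/kg
α₀ = 1/(1 + K1/[H⁺] + K1K2/[H⁺]²) = 1/(1 + 10^+2.10 + 10^+1.02) = 0.007280
DIC = [CO2*]/α₀ = 4.124×10^-5 / 0.007280 = 5.66 mmol/kg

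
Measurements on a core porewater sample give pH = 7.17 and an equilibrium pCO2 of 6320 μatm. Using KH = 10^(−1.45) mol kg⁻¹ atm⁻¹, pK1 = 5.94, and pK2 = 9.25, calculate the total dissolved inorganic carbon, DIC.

DIC = 4.06 mmol/kg

[CO2*] = KH · pCO2 = 10^(−1.45) × 6320×10^-6 = 2.242×10^-4 mol/kg
α₀ = 1/(1 + K1/[H⁺] + K1K2/[H⁺]²) = 1/(1 + 10^+1.23 + 10^-0.85) = 0.05518
DIC = [CO2*]/α₀ = 2.242×10^-4 / 0.05518 = 4.06 mmol/kg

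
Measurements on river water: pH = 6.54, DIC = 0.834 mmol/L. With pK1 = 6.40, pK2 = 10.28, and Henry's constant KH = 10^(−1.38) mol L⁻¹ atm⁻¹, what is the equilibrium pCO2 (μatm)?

α₀ = 1 / (1 + K1/[H⁺] + K1K2/[H⁺]²) = 1 / (1 + 10^+0.14 + 10^-3.60)
   = 1 / (1 + 1.3804 + 0.00025119) = 1/2.3806 = 0.4201
[CO2*] = α₀ × DIC = 0.4201 × 0.834 = 0.3503 mmol/L
pCO2 = [CO2*]/KH = 3.503×10^-4 / 4.169×10^-2 = 8400 μatm

pCO2 = 8400 μatm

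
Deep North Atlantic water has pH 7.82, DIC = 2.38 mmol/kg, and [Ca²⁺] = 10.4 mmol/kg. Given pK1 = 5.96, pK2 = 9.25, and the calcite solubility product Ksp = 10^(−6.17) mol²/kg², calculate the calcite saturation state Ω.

Ω = 1.29

α₂ = 1 / (1 + [H⁺]/K2 + [H⁺]²/(K1K2)) = 1 / (1 + 10^+1.43 + 10^-0.43)
   = 1 / (1 + 26.915 + 0.37154) = 1/28.287 = 0.03535
[CO3²⁻] = α₂ × DIC = 0.03535 × 2.38 = 0.08414 mmol/kg
Ksp = 10^(−6.17) = 6.761×10^-7
Ω = [Ca²⁺][CO3²⁻]/Ksp = (10.4×10^-3)(8.414×10^-5) / 6.761×10^-7 = 1.29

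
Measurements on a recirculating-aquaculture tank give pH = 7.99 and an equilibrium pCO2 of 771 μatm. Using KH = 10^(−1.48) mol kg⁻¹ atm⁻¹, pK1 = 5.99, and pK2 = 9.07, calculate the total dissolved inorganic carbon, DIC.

DIC = 2.79 mmol/kg

[CO2*] = KH · pCO2 = 10^(−1.48) × 771×10^-6 = 2.553×10^-5 mol/kg
α₀ = 1/(1 + K1/[H⁺] + K1K2/[H⁺]²) = 1/(1 + 10^+2.00 + 10^+0.92) = 0.009148
DIC = [CO2*]/α₀ = 2.553×10^-5 / 0.009148 = 2.79 mmol/kg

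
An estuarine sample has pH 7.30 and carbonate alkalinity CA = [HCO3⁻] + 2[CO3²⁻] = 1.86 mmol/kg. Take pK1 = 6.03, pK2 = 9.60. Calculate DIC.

DIC = 1.95 mmol/kg

CA = [HCO3⁻] + 2[CO3²⁻] = (α₁ + 2α₂)·DIC
At pH 7.30: [H⁺]/K1 = 10^-1.27 = 0.053703, K2/[H⁺] = 10^-2.30 = 0.0050119
α₁ = 1/(1 + 0.053703 + 0.0050119) = 1/1.0587 = 0.9445; α₂ = α₁·K2/[H⁺] = 0.004734
α₁ + 2α₂ = 0.9540
DIC = CA / (α₁ + 2α₂) = 1.86 / 0.9540 = 1.95 mmol/kg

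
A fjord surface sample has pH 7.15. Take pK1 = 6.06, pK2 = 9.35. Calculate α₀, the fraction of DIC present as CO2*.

α₀ = 0.0747

α₀ = 1 / (1 + K1/[H⁺] + K1K2/[H⁺]²) = 1 / (1 + 10^+1.09 + 10^-1.11)
   = 1 / (1 + 12.303 + 0.077625) = 1/13.380 = 0.07474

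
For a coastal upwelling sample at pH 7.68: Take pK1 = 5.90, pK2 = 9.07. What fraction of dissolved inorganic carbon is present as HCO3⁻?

α₁ = 1 / (1 + [H⁺]/K1 + K2/[H⁺]) = 1 / (1 + 10^-1.78 + 10^-1.39)
   = 1 / (1 + 0.016596 + 0.040738) = 1/1.0573 = 0.9458

α₁ = 0.946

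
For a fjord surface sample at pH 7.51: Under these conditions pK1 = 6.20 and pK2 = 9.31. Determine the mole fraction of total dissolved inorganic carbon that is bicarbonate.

α₁ = 1 / (1 + [H⁺]/K1 + K2/[H⁺]) = 1 / (1 + 10^-1.31 + 10^-1.80)
   = 1 / (1 + 0.048978 + 0.015849) = 1/1.0648 = 0.9391

α₁ = 0.939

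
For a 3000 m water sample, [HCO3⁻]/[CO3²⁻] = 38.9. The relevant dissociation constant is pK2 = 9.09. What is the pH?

pH = 7.50

From K2 = [H⁺][CO3²⁻]/[HCO3⁻]:  pH = pK2 − log₁₀([HCO3⁻]/[CO3²⁻])
log₁₀(38.9) = +1.590
pH = 9.09 − (+1.590) = 7.50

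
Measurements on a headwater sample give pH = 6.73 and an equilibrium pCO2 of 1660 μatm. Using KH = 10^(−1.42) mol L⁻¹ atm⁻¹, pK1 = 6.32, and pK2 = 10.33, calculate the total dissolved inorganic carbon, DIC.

[CO2*] = KH · pCO2 = 10^(−1.42) × 1660×10^-6 = 6.311×10^-5 mol/L
α₀ = 1/(1 + K1/[H⁺] + K1K2/[H⁺]²) = 1/(1 + 10^+0.41 + 10^-3.19) = 0.2800
DIC = [CO2*]/α₀ = 6.311×10^-5 / 0.2800 = 0.225 mmol/L

DIC = 0.225 mmol/L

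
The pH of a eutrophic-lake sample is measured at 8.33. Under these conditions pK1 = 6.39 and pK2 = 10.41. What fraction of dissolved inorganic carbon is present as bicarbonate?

α₁ = 1 / (1 + [H⁺]/K1 + K2/[H⁺]) = 1 / (1 + 10^-1.94 + 10^-2.08)
   = 1 / (1 + 0.011482 + 0.0083176) = 1/1.0198 = 0.9806

α₁ = 0.981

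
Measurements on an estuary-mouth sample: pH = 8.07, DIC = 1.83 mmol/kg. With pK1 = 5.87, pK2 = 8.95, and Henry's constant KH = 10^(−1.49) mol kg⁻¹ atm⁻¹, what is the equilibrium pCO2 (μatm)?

α₀ = 1 / (1 + K1/[H⁺] + K1K2/[H⁺]²) = 1 / (1 + 10^+2.20 + 10^+1.32)
   = 1 / (1 + 158.49 + 20.893) = 1/180.38 = 0.005544
[CO2*] = α₀ × DIC = 0.005544 × 1.83 = 0.01015 mmol/kg = 10.15 μmol/kg
pCO2 = [CO2*]/KH = 1.015×10^-5 / 3.236×10^-2 = 314 μatm

pCO2 = 314 μatm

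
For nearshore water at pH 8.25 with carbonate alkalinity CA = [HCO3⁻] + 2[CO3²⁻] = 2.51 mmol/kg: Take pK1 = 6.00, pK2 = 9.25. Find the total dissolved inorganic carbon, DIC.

DIC = 2.31 mmol/kg

CA = [HCO3⁻] + 2[CO3²⁻] = (α₁ + 2α₂)·DIC
At pH 8.25: [H⁺]/K1 = 10^-2.25 = 0.0056234, K2/[H⁺] = 10^-1.00 = 0.10000
α₁ = 1/(1 + 0.0056234 + 0.10000) = 1/1.1056 = 0.9045; α₂ = α₁·K2/[H⁺] = 0.09045
α₁ + 2α₂ = 1.0854
DIC = CA / (α₁ + 2α₂) = 2.51 / 1.0854 = 2.31 mmol/kg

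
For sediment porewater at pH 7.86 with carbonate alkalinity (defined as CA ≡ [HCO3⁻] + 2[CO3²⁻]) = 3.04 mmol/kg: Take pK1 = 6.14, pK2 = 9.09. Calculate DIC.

DIC = 2.93 mmol/kg

CA = [HCO3⁻] + 2[CO3²⁻] = (α₁ + 2α₂)·DIC
At pH 7.86: [H⁺]/K1 = 10^-1.72 = 0.019055, K2/[H⁺] = 10^-1.23 = 0.058884
α₁ = 1/(1 + 0.019055 + 0.058884) = 1/1.0779 = 0.9277; α₂ = α₁·K2/[H⁺] = 0.05463
α₁ + 2α₂ = 1.0369
DIC = CA / (α₁ + 2α₂) = 3.04 / 1.0369 = 2.93 mmol/kg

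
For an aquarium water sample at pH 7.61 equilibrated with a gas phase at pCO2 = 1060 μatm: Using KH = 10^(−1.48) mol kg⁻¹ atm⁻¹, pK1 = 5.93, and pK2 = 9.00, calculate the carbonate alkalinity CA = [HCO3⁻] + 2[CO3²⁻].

[CO2*] = KH · pCO2 = 10^(−1.48) × 1060×10^-6 = 3.510×10^-5 mol/kg
α₀ = 1/(1 + K1/[H⁺] + K1K2/[H⁺]²) = 1/(1 + 10^+1.68 + 10^+0.29) = 0.01968
DIC = [CO2*]/α₀ = 3.510×10^-5 / 0.01968 = 1.784 mmol/kg
CA = (α₁ + 2α₂)·DIC = (0.9419 + 2×0.03837) × 1.784 = 1.82 mmol/kg

CA = 1.82 mmol/kg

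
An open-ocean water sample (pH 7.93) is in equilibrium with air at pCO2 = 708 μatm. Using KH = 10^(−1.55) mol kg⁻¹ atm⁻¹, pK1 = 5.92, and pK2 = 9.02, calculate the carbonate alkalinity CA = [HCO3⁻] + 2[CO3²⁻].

[CO2*] = KH · pCO2 = 10^(−1.55) × 708×10^-6 = 1.995×10^-5 mol/kg
α₀ = 1/(1 + K1/[H⁺] + K1K2/[H⁺]²) = 1/(1 + 10^+2.01 + 10^+0.92) = 0.008957
DIC = [CO2*]/α₀ = 1.995×10^-5 / 0.008957 = 2.228 mmol/kg
CA = (α₁ + 2α₂)·DIC = (0.9165 + 2×0.07450) × 2.228 = 2.37 mmol/kg

CA = 2.37 mmol/kg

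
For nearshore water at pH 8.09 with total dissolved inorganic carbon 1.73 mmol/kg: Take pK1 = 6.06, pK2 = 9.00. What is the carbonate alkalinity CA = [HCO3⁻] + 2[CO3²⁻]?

CA = [HCO3⁻] + 2[CO3²⁻] = (α₁ + 2α₂)·DIC
At pH 8.09: [H⁺]/K1 = 10^-2.03 = 0.0093325, K2/[H⁺] = 10^-0.91 = 0.12303
α₁ = 1/(1 + 0.0093325 + 0.12303) = 1/1.1324 = 0.8831; α₂ = α₁·K2/[H⁺] = 0.1086
α₁ + 2α₂ = 1.1004
CA = 1.1004 × 1.73 = 1.90 mmol/kg

CA = 1.90 mmol/kg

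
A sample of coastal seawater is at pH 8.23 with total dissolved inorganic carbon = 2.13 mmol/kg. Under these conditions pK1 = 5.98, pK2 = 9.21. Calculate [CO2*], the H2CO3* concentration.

α₀ = 1 / (1 + K1/[H⁺] + K1K2/[H⁺]²) = 1 / (1 + 10^+2.25 + 10^+1.27)
   = 1 / (1 + 177.83 + 18.621) = 1/197.45 = 0.005065
[CO2*] = α₀ × DIC = 0.005065 × 2.13 = 0.0108 mmol/kg = 10.8 μmol/kg

[CO2*] = 10.8 μmol/kg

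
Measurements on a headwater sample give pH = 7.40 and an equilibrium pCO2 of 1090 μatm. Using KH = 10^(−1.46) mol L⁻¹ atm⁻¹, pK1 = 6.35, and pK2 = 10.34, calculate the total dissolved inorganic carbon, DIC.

[CO2*] = KH · pCO2 = 10^(−1.46) × 1090×10^-6 = 3.779×10^-5 mol/L
α₀ = 1/(1 + K1/[H⁺] + K1K2/[H⁺]²) = 1/(1 + 10^+1.05 + 10^-1.89) = 0.08175
DIC = [CO2*]/α₀ = 3.779×10^-5 / 0.08175 = 0.462 mmol/L

DIC = 0.462 mmol/L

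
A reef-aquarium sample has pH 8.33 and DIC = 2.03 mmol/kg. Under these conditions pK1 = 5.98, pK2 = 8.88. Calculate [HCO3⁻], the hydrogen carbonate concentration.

[HCO3⁻] = 1.58 mmol/kg

α₁ = 1 / (1 + [H⁺]/K1 + K2/[H⁺]) = 1 / (1 + 10^-2.35 + 10^-0.55)
   = 1 / (1 + 0.0044668 + 0.28184) = 1/1.2863 = 0.7774
[HCO3⁻] = α₁ × DIC = 0.7774 × 2.03 = 1.58 mmol/kg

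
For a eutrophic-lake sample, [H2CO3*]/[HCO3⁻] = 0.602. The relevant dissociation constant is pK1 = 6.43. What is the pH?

From K1 = [H⁺][HCO3⁻]/[H2CO3*]:  pH = pK1 − log₁₀([H2CO3*]/[HCO3⁻])
log₁₀(0.602) = -0.220
pH = 6.43 − (-0.220) = 6.65

pH = 6.65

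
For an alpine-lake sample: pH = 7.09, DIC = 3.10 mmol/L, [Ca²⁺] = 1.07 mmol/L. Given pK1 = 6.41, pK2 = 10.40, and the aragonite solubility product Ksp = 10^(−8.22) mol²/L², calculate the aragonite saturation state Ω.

α₂ = 1 / (1 + [H⁺]/K2 + [H⁺]²/(K1K2)) = 1 / (1 + 10^+3.31 + 10^+2.63)
   = 1 / (1 + 2041.7 + 426.58) = 1/2469.3 = 0.0004050
[CO3²⁻] = α₂ × DIC = 0.0004050 × 3.10 = 0.001255 mmol/L = 1.255 μmol/L
Ksp = 10^(−8.22) = 6.026×10^-9
Ω = [Ca²⁺][CO3²⁻]/Ksp = (1.07×10^-3)(1.255×10^-6) / 6.026×10^-9 = 0.223

Ω = 0.223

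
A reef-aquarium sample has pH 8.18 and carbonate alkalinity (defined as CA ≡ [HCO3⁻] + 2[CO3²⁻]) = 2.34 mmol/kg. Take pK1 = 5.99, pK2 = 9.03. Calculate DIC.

CA = [HCO3⁻] + 2[CO3²⁻] = (α₁ + 2α₂)·DIC
At pH 8.18: [H⁺]/K1 = 10^-2.19 = 0.0064565, K2/[H⁺] = 10^-0.85 = 0.14125
α₁ = 1/(1 + 0.0064565 + 0.14125) = 1/1.1477 = 0.8713; α₂ = α₁·K2/[H⁺] = 0.1231
α₁ + 2α₂ = 1.1174
DIC = CA / (α₁ + 2α₂) = 2.34 / 1.1174 = 2.09 mmol/kg

DIC = 2.09 mmol/kg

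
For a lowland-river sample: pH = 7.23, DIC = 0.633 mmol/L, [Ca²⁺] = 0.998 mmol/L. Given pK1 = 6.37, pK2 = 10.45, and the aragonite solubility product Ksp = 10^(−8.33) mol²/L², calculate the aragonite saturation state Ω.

α₂ = 1 / (1 + [H⁺]/K2 + [H⁺]²/(K1K2)) = 1 / (1 + 10^+3.22 + 10^+2.36)
   = 1 / (1 + 1659.6 + 229.09) = 1/1889.7 = 0.0005292
[CO3²⁻] = α₂ × DIC = 0.0005292 × 0.633 = 0.0003350 mmol/L = 0.3350 μmol/L
Ksp = 10^(−8.33) = 4.677×10^-9
Ω = [Ca²⁺][CO3²⁻]/Ksp = (0.998×10^-3)(3.350×10^-7) / 4.677×10^-9 = 0.0715

Ω = 0.0715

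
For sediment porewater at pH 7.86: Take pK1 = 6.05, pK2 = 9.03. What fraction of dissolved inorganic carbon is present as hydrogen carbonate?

α₁ = 0.923

α₁ = 1 / (1 + [H⁺]/K1 + K2/[H⁺]) = 1 / (1 + 10^-1.81 + 10^-1.17)
   = 1 / (1 + 0.015488 + 0.067608) = 1/1.0831 = 0.9233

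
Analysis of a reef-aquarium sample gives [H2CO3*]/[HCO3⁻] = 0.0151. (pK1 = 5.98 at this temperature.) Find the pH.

From K1 = [H⁺][HCO3⁻]/[H2CO3*]:  pH = pK1 − log₁₀([H2CO3*]/[HCO3⁻])
log₁₀(0.0151) = -1.821
pH = 5.98 − (-1.821) = 7.80

pH = 7.80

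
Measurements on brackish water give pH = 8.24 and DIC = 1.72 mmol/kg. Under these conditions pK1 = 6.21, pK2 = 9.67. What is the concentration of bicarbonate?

[HCO3⁻] = 1.64 mmol/kg

α₁ = 1 / (1 + [H⁺]/K1 + K2/[H⁺]) = 1 / (1 + 10^-2.03 + 10^-1.43)
   = 1 / (1 + 0.0093325 + 0.037154) = 1/1.0465 = 0.9556
[HCO3⁻] = α₁ × DIC = 0.9556 × 1.72 = 1.64 mmol/kg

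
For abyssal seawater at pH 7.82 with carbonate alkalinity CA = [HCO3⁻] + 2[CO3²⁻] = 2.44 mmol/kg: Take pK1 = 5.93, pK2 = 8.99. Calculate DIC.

CA = [HCO3⁻] + 2[CO3²⁻] = (α₁ + 2α₂)·DIC
At pH 7.82: [H⁺]/K1 = 10^-1.89 = 0.012882, K2/[H⁺] = 10^-1.17 = 0.067608
α₁ = 1/(1 + 0.012882 + 0.067608) = 1/1.0805 = 0.9255; α₂ = α₁·K2/[H⁺] = 0.06257
α₁ + 2α₂ = 1.0506
DIC = CA / (α₁ + 2α₂) = 2.44 / 1.0506 = 2.32 mmol/kg

DIC = 2.32 mmol/kg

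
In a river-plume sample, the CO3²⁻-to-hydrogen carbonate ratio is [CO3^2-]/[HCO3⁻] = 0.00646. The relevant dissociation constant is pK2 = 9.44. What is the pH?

From K2 = [H⁺][CO3^2-]/[HCO3⁻]:  pH = pK2 + log₁₀([CO3^2-]/[HCO3⁻])
log₁₀(0.00646) = -2.190
pH = 9.44 + (-2.190) = 7.25

pH = 7.25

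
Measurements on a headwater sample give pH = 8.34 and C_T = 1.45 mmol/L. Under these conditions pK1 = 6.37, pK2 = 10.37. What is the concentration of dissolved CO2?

[CO2*] = 15.2 μmol/L

α₀ = 1 / (1 + K1/[H⁺] + K1K2/[H⁺]²) = 1 / (1 + 10^+1.97 + 10^-0.06)
   = 1 / (1 + 93.325 + 0.87096) = 1/95.196 = 0.01050
[CO2*] = α₀ × DIC = 0.01050 × 1.45 = 0.0152 mmol/L = 15.2 μmol/L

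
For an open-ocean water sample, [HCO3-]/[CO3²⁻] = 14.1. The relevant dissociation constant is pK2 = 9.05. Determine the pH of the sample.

From K2 = [H⁺][CO3²⁻]/[HCO3-]:  pH = pK2 − log₁₀([HCO3-]/[CO3²⁻])
log₁₀(14.1) = +1.149
pH = 9.05 − (+1.149) = 7.90

pH = 7.90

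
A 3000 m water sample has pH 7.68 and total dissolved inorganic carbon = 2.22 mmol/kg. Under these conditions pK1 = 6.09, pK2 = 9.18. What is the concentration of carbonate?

α₂ = 1 / (1 + [H⁺]/K2 + [H⁺]²/(K1K2)) = 1 / (1 + 10^+1.50 + 10^-0.09)
   = 1 / (1 + 31.623 + 0.81283) = 1/33.436 = 0.02991
[CO3²⁻] = α₂ × DIC = 0.02991 × 2.22 = 0.0664 mmol/kg

[CO3²⁻] = 0.0664 mmol/kg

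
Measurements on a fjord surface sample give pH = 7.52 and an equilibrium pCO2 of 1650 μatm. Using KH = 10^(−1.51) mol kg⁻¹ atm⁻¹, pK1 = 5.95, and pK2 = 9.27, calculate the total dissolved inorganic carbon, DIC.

DIC = 1.98 mmol/kg

[CO2*] = KH · pCO2 = 10^(−1.51) × 1650×10^-6 = 5.099×10^-5 mol/kg
α₀ = 1/(1 + K1/[H⁺] + K1K2/[H⁺]²) = 1/(1 + 10^+1.57 + 10^-0.18) = 0.02576
DIC = [CO2*]/α₀ = 5.099×10^-5 / 0.02576 = 1.98 mmol/kg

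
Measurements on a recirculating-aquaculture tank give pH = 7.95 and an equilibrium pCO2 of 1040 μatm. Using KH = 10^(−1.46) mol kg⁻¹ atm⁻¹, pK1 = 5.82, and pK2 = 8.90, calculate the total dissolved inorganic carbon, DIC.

[CO2*] = KH · pCO2 = 10^(−1.46) × 1040×10^-6 = 3.606×10^-5 mol/kg
α₀ = 1/(1 + K1/[H⁺] + K1K2/[H⁺]²) = 1/(1 + 10^+2.13 + 10^+1.18) = 0.006621
DIC = [CO2*]/α₀ = 3.606×10^-5 / 0.006621 = 5.45 mmol/kg

DIC = 5.45 mmol/kg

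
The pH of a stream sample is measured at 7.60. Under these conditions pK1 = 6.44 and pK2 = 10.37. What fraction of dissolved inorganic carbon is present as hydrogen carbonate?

α₁ = 1 / (1 + [H⁺]/K1 + K2/[H⁺]) = 1 / (1 + 10^-1.16 + 10^-2.77)
   = 1 / (1 + 0.069183 + 0.0016982) = 1/1.0709 = 0.9338

α₁ = 0.934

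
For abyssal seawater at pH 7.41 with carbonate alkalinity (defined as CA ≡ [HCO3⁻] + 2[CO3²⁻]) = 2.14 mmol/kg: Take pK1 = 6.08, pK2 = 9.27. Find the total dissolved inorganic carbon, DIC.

DIC = 2.21 mmol/kg

CA = [HCO3⁻] + 2[CO3²⁻] = (α₁ + 2α₂)·DIC
At pH 7.41: [H⁺]/K1 = 10^-1.33 = 0.046774, K2/[H⁺] = 10^-1.86 = 0.013804
α₁ = 1/(1 + 0.046774 + 0.013804) = 1/1.0606 = 0.9429; α₂ = α₁·K2/[H⁺] = 0.01302
α₁ + 2α₂ = 0.9689
DIC = CA / (α₁ + 2α₂) = 2.14 / 0.9689 = 2.21 mmol/kg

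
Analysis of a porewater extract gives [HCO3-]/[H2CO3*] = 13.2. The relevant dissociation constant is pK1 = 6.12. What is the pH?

pH = 7.24

From K1 = [H⁺][HCO3-]/[H2CO3*]:  pH = pK1 + log₁₀([HCO3-]/[H2CO3*])
log₁₀(13.2) = +1.121
pH = 6.12 + (+1.121) = 7.24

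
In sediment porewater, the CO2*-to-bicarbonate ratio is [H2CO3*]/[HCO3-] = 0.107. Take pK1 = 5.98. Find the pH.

pH = 6.95

From K1 = [H⁺][HCO3-]/[H2CO3*]:  pH = pK1 − log₁₀([H2CO3*]/[HCO3-])
log₁₀(0.107) = -0.971
pH = 5.98 − (-0.971) = 6.95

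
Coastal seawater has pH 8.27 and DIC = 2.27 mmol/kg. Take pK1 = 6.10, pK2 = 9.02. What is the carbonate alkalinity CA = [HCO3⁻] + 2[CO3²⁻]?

CA = 2.60 mmol/kg

CA = [HCO3⁻] + 2[CO3²⁻] = (α₁ + 2α₂)·DIC
At pH 8.27: [H⁺]/K1 = 10^-2.17 = 0.0067608, K2/[H⁺] = 10^-0.75 = 0.17783
α₁ = 1/(1 + 0.0067608 + 0.17783) = 1/1.1846 = 0.8442; α₂ = α₁·K2/[H⁺] = 0.1501
α₁ + 2α₂ = 1.1444
CA = 1.1444 × 2.27 = 2.60 mmol/kg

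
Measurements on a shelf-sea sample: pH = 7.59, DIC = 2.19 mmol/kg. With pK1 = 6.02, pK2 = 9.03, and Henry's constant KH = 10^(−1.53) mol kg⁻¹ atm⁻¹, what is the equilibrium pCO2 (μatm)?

pCO2 = 1880 μatm

α₀ = 1 / (1 + K1/[H⁺] + K1K2/[H⁺]²) = 1 / (1 + 10^+1.57 + 10^+0.13)
   = 1 / (1 + 37.154 + 1.3490) = 1/39.502 = 0.02531
[CO2*] = α₀ × DIC = 0.02531 × 2.19 = 0.05544 mmol/kg
pCO2 = [CO2*]/KH = 5.544×10^-5 / 2.951×10^-2 = 1880 μatm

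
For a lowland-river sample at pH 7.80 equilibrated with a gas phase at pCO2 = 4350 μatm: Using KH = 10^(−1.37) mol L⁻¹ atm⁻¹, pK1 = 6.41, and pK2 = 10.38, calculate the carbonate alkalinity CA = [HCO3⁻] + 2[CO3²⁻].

[CO2*] = KH · pCO2 = 10^(−1.37) × 4350×10^-6 = 1.856×10^-4 mol/L
α₀ = 1/(1 + K1/[H⁺] + K1K2/[H⁺]²) = 1/(1 + 10^+1.39 + 10^-1.19) = 0.03904
DIC = [CO2*]/α₀ = 1.856×10^-4 / 0.03904 = 4.753 mmol/L
CA = (α₁ + 2α₂)·DIC = (0.9584 + 2×0.002521) × 4.753 = 4.58 mmol/L

CA = 4.58 mmol/L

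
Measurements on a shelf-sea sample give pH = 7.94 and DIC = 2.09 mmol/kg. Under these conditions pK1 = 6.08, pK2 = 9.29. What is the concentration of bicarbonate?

[HCO3⁻] = 1.97 mmol/kg

α₁ = 1 / (1 + [H⁺]/K1 + K2/[H⁺]) = 1 / (1 + 10^-1.86 + 10^-1.35)
   = 1 / (1 + 0.013804 + 0.044668) = 1/1.0585 = 0.9448
[HCO3⁻] = α₁ × DIC = 0.9448 × 2.09 = 1.97 mmol/kg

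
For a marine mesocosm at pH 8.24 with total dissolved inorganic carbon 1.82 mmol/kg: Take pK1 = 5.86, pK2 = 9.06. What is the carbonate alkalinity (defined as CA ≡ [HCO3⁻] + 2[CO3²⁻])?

CA = [HCO3⁻] + 2[CO3²⁻] = (α₁ + 2α₂)·DIC
At pH 8.24: [H⁺]/K1 = 10^-2.38 = 0.0041687, K2/[H⁺] = 10^-0.82 = 0.15136
α₁ = 1/(1 + 0.0041687 + 0.15136) = 1/1.1555 = 0.8654; α₂ = α₁·K2/[H⁺] = 0.1310
α₁ + 2α₂ = 1.1274
CA = 1.1274 × 1.82 = 2.05 mmol/kg

CA = 2.05 mmol/kg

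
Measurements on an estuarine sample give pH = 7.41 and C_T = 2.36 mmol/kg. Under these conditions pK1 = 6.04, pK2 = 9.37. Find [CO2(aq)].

[CO2*] = 0.0955 mmol/kg

α₀ = 1 / (1 + K1/[H⁺] + K1K2/[H⁺]²) = 1 / (1 + 10^+1.37 + 10^-0.59)
   = 1 / (1 + 23.442 + 0.25704) = 1/24.699 = 0.04049
[CO2*] = α₀ × DIC = 0.04049 × 2.36 = 0.0955 mmol/kg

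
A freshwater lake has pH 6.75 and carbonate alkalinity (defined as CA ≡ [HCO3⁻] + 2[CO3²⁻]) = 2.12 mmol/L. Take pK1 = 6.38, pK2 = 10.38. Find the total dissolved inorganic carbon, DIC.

CA = [HCO3⁻] + 2[CO3²⁻] = (α₁ + 2α₂)·DIC
At pH 6.75: [H⁺]/K1 = 10^-0.37 = 0.42658, K2/[H⁺] = 10^-3.63 = 0.00023442
α₁ = 1/(1 + 0.42658 + 0.00023442) = 1/1.4268 = 0.7009; α₂ = α₁·K2/[H⁺] = 0.0001643
α₁ + 2α₂ = 0.7012
DIC = CA / (α₁ + 2α₂) = 2.12 / 0.7012 = 3.02 mmol/L

DIC = 3.02 mmol/L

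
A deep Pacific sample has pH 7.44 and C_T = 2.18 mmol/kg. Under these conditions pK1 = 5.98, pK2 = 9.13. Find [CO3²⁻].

α₂ = 1 / (1 + [H⁺]/K2 + [H⁺]²/(K1K2)) = 1 / (1 + 10^+1.69 + 10^+0.23)
   = 1 / (1 + 48.978 + 1.6982) = 1/51.676 = 0.01935
[CO3²⁻] = α₂ × DIC = 0.01935 × 2.18 = 0.0422 mmol/kg

[CO3²⁻] = 0.0422 mmol/kg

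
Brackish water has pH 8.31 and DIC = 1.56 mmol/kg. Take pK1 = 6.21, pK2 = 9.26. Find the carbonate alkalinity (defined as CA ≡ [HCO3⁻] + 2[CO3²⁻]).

CA = 1.71 mmol/kg

CA = [HCO3⁻] + 2[CO3²⁻] = (α₁ + 2α₂)·DIC
At pH 8.31: [H⁺]/K1 = 10^-2.10 = 0.0079433, K2/[H⁺] = 10^-0.95 = 0.11220
α₁ = 1/(1 + 0.0079433 + 0.11220) = 1/1.1201 = 0.8927; α₂ = α₁·K2/[H⁺] = 0.1002
α₁ + 2α₂ = 1.0931
CA = 1.0931 × 1.56 = 1.71 mmol/kg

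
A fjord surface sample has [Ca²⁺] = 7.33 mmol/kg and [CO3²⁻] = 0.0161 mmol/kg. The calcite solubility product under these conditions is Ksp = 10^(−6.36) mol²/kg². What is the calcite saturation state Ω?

Ksp = 10^(−6.36) = 4.365×10^-7
Ω = [Ca²⁺][CO3²⁻]/Ksp = (7.33×10^-3)(0.0161×10^-3) / 4.365×10^-7 = 0.270

Ω = 0.270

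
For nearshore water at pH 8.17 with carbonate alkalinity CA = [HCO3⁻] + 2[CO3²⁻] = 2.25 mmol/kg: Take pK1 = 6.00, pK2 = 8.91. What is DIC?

CA = [HCO3⁻] + 2[CO3²⁻] = (α₁ + 2α₂)·DIC
At pH 8.17: [H⁺]/K1 = 10^-2.17 = 0.0067608, K2/[H⁺] = 10^-0.74 = 0.18197
α₁ = 1/(1 + 0.0067608 + 0.18197) = 1/1.1887 = 0.8412; α₂ = α₁·K2/[H⁺] = 0.1531
α₁ + 2α₂ = 1.1474
DIC = CA / (α₁ + 2α₂) = 2.25 / 1.1474 = 1.96 mmol/kg

DIC = 1.96 mmol/kg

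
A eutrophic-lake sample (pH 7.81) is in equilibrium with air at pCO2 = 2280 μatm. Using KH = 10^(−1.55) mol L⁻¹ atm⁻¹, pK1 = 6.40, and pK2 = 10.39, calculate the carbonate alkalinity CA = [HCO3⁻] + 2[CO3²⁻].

CA = 1.66 mmol/L

[CO2*] = KH · pCO2 = 10^(−1.55) × 2280×10^-6 = 6.426×10^-5 mol/L
α₀ = 1/(1 + K1/[H⁺] + K1K2/[H⁺]²) = 1/(1 + 10^+1.41 + 10^-1.17) = 0.03735
DIC = [CO2*]/α₀ = 6.426×10^-5 / 0.03735 = 1.720 mmol/L
CA = (α₁ + 2α₂)·DIC = (0.9601 + 2×0.002525) × 1.720 = 1.66 mmol/L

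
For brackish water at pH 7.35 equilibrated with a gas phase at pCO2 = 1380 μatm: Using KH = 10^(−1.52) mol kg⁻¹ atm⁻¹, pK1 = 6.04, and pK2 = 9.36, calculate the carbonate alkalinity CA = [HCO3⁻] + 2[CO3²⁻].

CA = 0.868 mmol/kg

[CO2*] = KH · pCO2 = 10^(−1.52) × 1380×10^-6 = 4.168×10^-5 mol/kg
α₀ = 1/(1 + K1/[H⁺] + K1K2/[H⁺]²) = 1/(1 + 10^+1.31 + 10^-0.70) = 0.04626
DIC = [CO2*]/α₀ = 4.168×10^-5 / 0.04626 = 0.9009 mmol/kg
CA = (α₁ + 2α₂)·DIC = (0.9445 + 2×0.009230) × 0.9009 = 0.868 mmol/kg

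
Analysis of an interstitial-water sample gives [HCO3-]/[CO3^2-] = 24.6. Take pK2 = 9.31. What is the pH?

pH = 7.92

From K2 = [H⁺][CO3^2-]/[HCO3-]:  pH = pK2 − log₁₀([HCO3-]/[CO3^2-])
log₁₀(24.6) = +1.391
pH = 9.31 − (+1.391) = 7.92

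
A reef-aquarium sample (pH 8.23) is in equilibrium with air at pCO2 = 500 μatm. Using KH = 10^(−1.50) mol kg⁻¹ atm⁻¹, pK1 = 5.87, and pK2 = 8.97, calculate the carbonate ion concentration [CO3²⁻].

[CO2*] = KH · pCO2 = 10^(−1.50) × 500×10^-6 = 1.581×10^-5 mol/kg
α₀ = 1/(1 + K1/[H⁺] + K1K2/[H⁺]²) = 1/(1 + 10^+2.36 + 10^+1.62) = 0.003680
DIC = [CO2*]/α₀ = 1.581×10^-5 / 0.003680 = 4.297 mmol/kg
[CO3²⁻] = α₂·DIC; α₂ = 0.1534, so [CO3²⁻] = 0.1534 × 4.297 = 0.659 mmol/kg

[CO3²⁻] = 0.659 mmol/kg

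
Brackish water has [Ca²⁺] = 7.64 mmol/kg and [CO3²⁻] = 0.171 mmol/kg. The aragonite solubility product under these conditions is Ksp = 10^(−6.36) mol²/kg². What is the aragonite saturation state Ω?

Ω = 2.99

Ksp = 10^(−6.36) = 4.365×10^-7
Ω = [Ca²⁺][CO3²⁻]/Ksp = (7.64×10^-3)(0.171×10^-3) / 4.365×10^-7 = 2.99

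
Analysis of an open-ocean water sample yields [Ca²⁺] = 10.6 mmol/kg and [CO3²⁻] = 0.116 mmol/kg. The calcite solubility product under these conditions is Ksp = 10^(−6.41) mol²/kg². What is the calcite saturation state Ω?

Ω = 3.16

Ksp = 10^(−6.41) = 3.890×10^-7
Ω = [Ca²⁺][CO3²⁻]/Ksp = (10.6×10^-3)(0.116×10^-3) / 3.890×10^-7 = 3.16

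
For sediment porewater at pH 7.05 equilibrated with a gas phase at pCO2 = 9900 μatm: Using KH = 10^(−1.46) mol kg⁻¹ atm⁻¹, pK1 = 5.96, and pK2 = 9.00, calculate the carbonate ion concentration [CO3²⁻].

[CO2*] = KH · pCO2 = 10^(−1.46) × 9900×10^-6 = 3.433×10^-4 mol/kg
α₀ = 1/(1 + K1/[H⁺] + K1K2/[H⁺]²) = 1/(1 + 10^+1.09 + 10^-0.86) = 0.07440
DIC = [CO2*]/α₀ = 3.433×10^-4 / 0.07440 = 4.614 mmol/kg
[CO3²⁻] = α₂·DIC; α₂ = 0.01027, so [CO3²⁻] = 0.01027 × 4.614 = 0.0474 mmol/kg

[CO3²⁻] = 0.0474 mmol/kg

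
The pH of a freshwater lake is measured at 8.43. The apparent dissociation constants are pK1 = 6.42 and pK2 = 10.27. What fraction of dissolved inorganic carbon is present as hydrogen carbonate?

α₁ = 1 / (1 + [H⁺]/K1 + K2/[H⁺]) = 1 / (1 + 10^-2.01 + 10^-1.84)
   = 1 / (1 + 0.0097724 + 0.014454) = 1/1.0242 = 0.9763

α₁ = 0.976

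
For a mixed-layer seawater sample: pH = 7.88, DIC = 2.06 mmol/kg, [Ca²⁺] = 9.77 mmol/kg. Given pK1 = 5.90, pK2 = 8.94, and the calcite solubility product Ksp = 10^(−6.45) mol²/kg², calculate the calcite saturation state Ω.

Ω = 4.50

α₂ = 1 / (1 + [H⁺]/K2 + [H⁺]²/(K1K2)) = 1 / (1 + 10^+1.06 + 10^-0.92)
   = 1 / (1 + 11.482 + 0.12023) = 1/12.602 = 0.07935
[CO3²⁻] = α₂ × DIC = 0.07935 × 2.06 = 0.1635 mmol/kg
Ksp = 10^(−6.45) = 3.548×10^-7
Ω = [Ca²⁺][CO3²⁻]/Ksp = (9.77×10^-3)(1.635×10^-4) / 3.548×10^-7 = 4.50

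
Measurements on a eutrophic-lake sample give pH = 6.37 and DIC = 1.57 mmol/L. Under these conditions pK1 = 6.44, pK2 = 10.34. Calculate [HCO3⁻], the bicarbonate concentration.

[HCO3⁻] = 0.722 mmol/L

α₁ = 1 / (1 + [H⁺]/K1 + K2/[H⁺]) = 1 / (1 + 10^+0.07 + 10^-3.97)
   = 1 / (1 + 1.1749 + 0.00010715) = 1/2.1750 = 0.4598
[HCO3⁻] = α₁ × DIC = 0.4598 × 1.57 = 0.722 mmol/L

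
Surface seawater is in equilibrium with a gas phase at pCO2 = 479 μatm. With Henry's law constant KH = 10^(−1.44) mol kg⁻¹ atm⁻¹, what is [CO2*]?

KH = 10^(−1.44) = 3.631×10^-2 mol kg⁻¹ atm⁻¹
[CO2*] = KH · pCO2 = 3.631×10^-2 × 479×10^-6 atm = 1.74×10^-5 mol/kg

[CO2*] = 17.4 μmol/kg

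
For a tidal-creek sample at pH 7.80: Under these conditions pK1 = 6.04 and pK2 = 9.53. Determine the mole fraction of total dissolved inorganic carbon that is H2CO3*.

α₀ = 1 / (1 + K1/[H⁺] + K1K2/[H⁺]²) = 1 / (1 + 10^+1.76 + 10^+0.03)
   = 1 / (1 + 57.544 + 1.0715) = 1/59.616 = 0.01677

α₀ = 0.0168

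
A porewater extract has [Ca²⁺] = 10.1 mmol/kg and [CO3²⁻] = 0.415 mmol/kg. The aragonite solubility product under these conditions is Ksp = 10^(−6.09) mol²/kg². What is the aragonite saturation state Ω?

Ω = 5.16

Ksp = 10^(−6.09) = 8.128×10^-7
Ω = [Ca²⁺][CO3²⁻]/Ksp = (10.1×10^-3)(0.415×10^-3) / 8.128×10^-7 = 5.16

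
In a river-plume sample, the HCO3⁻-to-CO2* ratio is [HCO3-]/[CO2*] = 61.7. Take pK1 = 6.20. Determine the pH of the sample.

From K1 = [H⁺][HCO3-]/[CO2*]:  pH = pK1 + log₁₀([HCO3-]/[CO2*])
log₁₀(61.7) = +1.790
pH = 6.20 + (+1.790) = 7.99

pH = 7.99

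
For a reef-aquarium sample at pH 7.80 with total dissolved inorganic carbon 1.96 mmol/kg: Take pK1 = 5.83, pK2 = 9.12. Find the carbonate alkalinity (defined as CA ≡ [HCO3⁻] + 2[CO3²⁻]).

CA = 2.03 mmol/kg

CA = [HCO3⁻] + 2[CO3²⁻] = (α₁ + 2α₂)·DIC
At pH 7.80: [H⁺]/K1 = 10^-1.97 = 0.010715, K2/[H⁺] = 10^-1.32 = 0.047863
α₁ = 1/(1 + 0.010715 + 0.047863) = 1/1.0586 = 0.9447; α₂ = α₁·K2/[H⁺] = 0.04521
α₁ + 2α₂ = 1.0351
CA = 1.0351 × 1.96 = 2.03 mmol/kg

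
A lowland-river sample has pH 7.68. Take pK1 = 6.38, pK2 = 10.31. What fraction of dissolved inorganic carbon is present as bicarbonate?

α₁ = 1 / (1 + [H⁺]/K1 + K2/[H⁺]) = 1 / (1 + 10^-1.30 + 10^-2.63)
   = 1 / (1 + 0.050119 + 0.0023442) = 1/1.0525 = 0.9502

α₁ = 0.950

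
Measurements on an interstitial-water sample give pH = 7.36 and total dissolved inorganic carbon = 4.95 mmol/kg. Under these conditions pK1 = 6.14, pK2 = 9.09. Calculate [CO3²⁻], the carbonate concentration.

α₂ = 1 / (1 + [H⁺]/K2 + [H⁺]²/(K1K2)) = 1 / (1 + 10^+1.73 + 10^+0.51)
   = 1 / (1 + 53.703 + 3.2359) = 1/57.939 = 0.01726
[CO3²⁻] = α₂ × DIC = 0.01726 × 4.95 = 0.0854 mmol/kg

[CO3²⁻] = 0.0854 mmol/kg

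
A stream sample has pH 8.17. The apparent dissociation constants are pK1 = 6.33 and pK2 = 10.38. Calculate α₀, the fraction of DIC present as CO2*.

α₀ = 0.0142

α₀ = 1 / (1 + K1/[H⁺] + K1K2/[H⁺]²) = 1 / (1 + 10^+1.84 + 10^-0.37)
   = 1 / (1 + 69.183 + 0.42658) = 1/70.610 = 0.01416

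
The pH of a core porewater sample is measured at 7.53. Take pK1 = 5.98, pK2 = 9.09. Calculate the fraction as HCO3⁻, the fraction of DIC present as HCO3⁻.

α₁ = 0.947

α₁ = 1 / (1 + [H⁺]/K1 + K2/[H⁺]) = 1 / (1 + 10^-1.55 + 10^-1.56)
   = 1 / (1 + 0.028184 + 0.027542) = 1/1.0557 = 0.9472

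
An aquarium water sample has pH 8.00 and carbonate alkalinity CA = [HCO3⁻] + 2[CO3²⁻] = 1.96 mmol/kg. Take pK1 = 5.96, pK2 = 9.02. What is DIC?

CA = [HCO3⁻] + 2[CO3²⁻] = (α₁ + 2α₂)·DIC
At pH 8.00: [H⁺]/K1 = 10^-2.04 = 0.0091201, K2/[H⁺] = 10^-1.02 = 0.095499
α₁ = 1/(1 + 0.0091201 + 0.095499) = 1/1.1046 = 0.9053; α₂ = α₁·K2/[H⁺] = 0.08645
α₁ + 2α₂ = 1.0782
DIC = CA / (α₁ + 2α₂) = 1.96 / 1.0782 = 1.82 mmol/kg

DIC = 1.82 mmol/kg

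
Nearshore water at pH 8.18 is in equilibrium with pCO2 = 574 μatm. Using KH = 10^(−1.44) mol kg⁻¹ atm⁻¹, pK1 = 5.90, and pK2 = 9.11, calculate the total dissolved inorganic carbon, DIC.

[CO2*] = KH · pCO2 = 10^(−1.44) × 574×10^-6 = 2.084×10^-5 mol/kg
α₀ = 1/(1 + K1/[H⁺] + K1K2/[H⁺]²) = 1/(1 + 10^+2.28 + 10^+1.35) = 0.004674
DIC = [CO2*]/α₀ = 2.084×10^-5 / 0.004674 = 4.46 mmol/kg

DIC = 4.46 mmol/kg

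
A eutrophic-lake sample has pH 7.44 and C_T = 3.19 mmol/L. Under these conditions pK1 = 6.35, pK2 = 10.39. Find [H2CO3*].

α₀ = 1 / (1 + K1/[H⁺] + K1K2/[H⁺]²) = 1 / (1 + 10^+1.09 + 10^-1.86)
   = 1 / (1 + 12.303 + 0.013804) = 1/13.316 = 0.07509
[CO2*] = α₀ × DIC = 0.07509 × 3.19 = 0.240 mmol/L

[CO2*] = 0.240 mmol/L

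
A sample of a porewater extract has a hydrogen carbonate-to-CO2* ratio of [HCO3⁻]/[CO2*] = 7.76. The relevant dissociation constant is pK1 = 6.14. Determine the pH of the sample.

pH = 7.03

From K1 = [H⁺][HCO3⁻]/[CO2*]:  pH = pK1 + log₁₀([HCO3⁻]/[CO2*])
log₁₀(7.76) = +0.890
pH = 6.14 + (+0.890) = 7.03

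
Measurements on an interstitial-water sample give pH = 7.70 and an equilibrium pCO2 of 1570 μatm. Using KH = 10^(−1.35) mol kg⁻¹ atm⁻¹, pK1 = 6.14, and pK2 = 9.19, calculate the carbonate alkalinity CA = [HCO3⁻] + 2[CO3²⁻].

[CO2*] = KH · pCO2 = 10^(−1.35) × 1570×10^-6 = 7.013×10^-5 mol/kg
α₀ = 1/(1 + K1/[H⁺] + K1K2/[H⁺]²) = 1/(1 + 10^+1.56 + 10^+0.07) = 0.02599
DIC = [CO2*]/α₀ = 7.013×10^-5 / 0.02599 = 2.699 mmol/kg
CA = (α₁ + 2α₂)·DIC = (0.9435 + 2×0.03053) × 2.699 = 2.71 mmol/kg

CA = 2.71 mmol/kg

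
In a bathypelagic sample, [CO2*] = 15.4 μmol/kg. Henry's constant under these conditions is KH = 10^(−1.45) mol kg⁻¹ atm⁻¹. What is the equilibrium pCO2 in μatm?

KH = 10^(−1.45) = 3.548×10^-2 mol kg⁻¹ atm⁻¹
pCO2 = [CO2*]/KH = 15.4×10^-6 / 3.548×10^-2 = 4.34×10^-4 atm = 434 μatm

pCO2 = 434 μatm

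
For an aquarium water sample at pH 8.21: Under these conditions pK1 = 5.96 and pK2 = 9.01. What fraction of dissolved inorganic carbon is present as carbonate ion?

α₂ = 1 / (1 + [H⁺]/K2 + [H⁺]²/(K1K2)) = 1 / (1 + 10^+0.80 + 10^-1.45)
   = 1 / (1 + 6.3096 + 0.035481) = 1/7.3451 = 0.1361

α₂ = 0.136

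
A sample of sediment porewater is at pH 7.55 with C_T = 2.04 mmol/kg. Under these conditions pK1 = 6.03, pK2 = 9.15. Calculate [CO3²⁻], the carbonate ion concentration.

α₂ = 1 / (1 + [H⁺]/K2 + [H⁺]²/(K1K2)) = 1 / (1 + 10^+1.60 + 10^+0.08)
   = 1 / (1 + 39.811 + 1.2023) = 1/42.013 = 0.02380
[CO3²⁻] = α₂ × DIC = 0.02380 × 2.04 = 0.0486 mmol/kg

[CO3²⁻] = 0.0486 mmol/kg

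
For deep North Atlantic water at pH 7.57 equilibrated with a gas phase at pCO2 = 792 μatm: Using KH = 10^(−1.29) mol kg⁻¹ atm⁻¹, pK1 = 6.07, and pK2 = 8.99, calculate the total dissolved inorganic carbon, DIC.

[CO2*] = KH · pCO2 = 10^(−1.29) × 792×10^-6 = 4.062×10^-5 mol/kg
α₀ = 1/(1 + K1/[H⁺] + K1K2/[H⁺]²) = 1/(1 + 10^+1.50 + 10^+0.08) = 0.02956
DIC = [CO2*]/α₀ = 4.062×10^-5 / 0.02956 = 1.37 mmol/kg

DIC = 1.37 mmol/kg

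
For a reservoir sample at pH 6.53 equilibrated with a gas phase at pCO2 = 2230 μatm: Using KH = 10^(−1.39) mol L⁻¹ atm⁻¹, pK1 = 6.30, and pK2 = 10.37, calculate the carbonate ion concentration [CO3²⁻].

[CO3²⁻] = 0.0223 μmol/L

[CO2*] = KH · pCO2 = 10^(−1.39) × 2230×10^-6 = 9.085×10^-5 mol/L
α₀ = 1/(1 + K1/[H⁺] + K1K2/[H⁺]²) = 1/(1 + 10^+0.23 + 10^-3.61) = 0.3706
DIC = [CO2*]/α₀ = 9.085×10^-5 / 0.3706 = 0.2451 mmol/L
[CO3²⁻] = α₂·DIC; α₂ = 9.097×10^-5, so [CO3²⁻] = 9.097×10^-5 × 0.2451 = 2.23×10^-5 mmol/L = 0.0223 μmol/L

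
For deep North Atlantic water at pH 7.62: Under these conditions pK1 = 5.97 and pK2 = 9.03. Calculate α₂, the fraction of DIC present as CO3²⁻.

α₂ = 0.0367

α₂ = 1 / (1 + [H⁺]/K2 + [H⁺]²/(K1K2)) = 1 / (1 + 10^+1.41 + 10^-0.24)
   = 1 / (1 + 25.704 + 0.57544) = 1/27.279 = 0.03666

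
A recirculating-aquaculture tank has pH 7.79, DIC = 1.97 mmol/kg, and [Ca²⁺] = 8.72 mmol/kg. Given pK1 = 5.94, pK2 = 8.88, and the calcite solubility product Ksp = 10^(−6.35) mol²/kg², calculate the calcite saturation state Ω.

Ω = 2.85

α₂ = 1 / (1 + [H⁺]/K2 + [H⁺]²/(K1K2)) = 1 / (1 + 10^+1.09 + 10^-0.76)
   = 1 / (1 + 12.303 + 0.17378) = 1/13.476 = 0.07420
[CO3²⁻] = α₂ × DIC = 0.07420 × 1.97 = 0.1462 mmol/kg
Ksp = 10^(−6.35) = 4.467×10^-7
Ω = [Ca²⁺][CO3²⁻]/Ksp = (8.72×10^-3)(1.462×10^-4) / 4.467×10^-7 = 2.85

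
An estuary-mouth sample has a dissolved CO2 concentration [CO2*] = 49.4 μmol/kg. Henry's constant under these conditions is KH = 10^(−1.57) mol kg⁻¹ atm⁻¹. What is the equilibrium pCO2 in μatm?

pCO2 = 1840 μatm

KH = 10^(−1.57) = 2.692×10^-2 mol kg⁻¹ atm⁻¹
pCO2 = [CO2*]/KH = 49.4×10^-6 / 2.692×10^-2 = 1.84×10^-3 atm = 1840 μatm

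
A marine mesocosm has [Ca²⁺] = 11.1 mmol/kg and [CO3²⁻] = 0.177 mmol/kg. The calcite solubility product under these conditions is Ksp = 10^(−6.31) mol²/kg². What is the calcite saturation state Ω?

Ksp = 10^(−6.31) = 4.898×10^-7
Ω = [Ca²⁺][CO3²⁻]/Ksp = (11.1×10^-3)(0.177×10^-3) / 4.898×10^-7 = 4.01

Ω = 4.01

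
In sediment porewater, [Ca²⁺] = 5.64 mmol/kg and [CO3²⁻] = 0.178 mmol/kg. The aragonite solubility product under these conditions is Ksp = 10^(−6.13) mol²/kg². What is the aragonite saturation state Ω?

Ω = 1.35

Ksp = 10^(−6.13) = 7.413×10^-7
Ω = [Ca²⁺][CO3²⁻]/Ksp = (5.64×10^-3)(0.178×10^-3) / 7.413×10^-7 = 1.35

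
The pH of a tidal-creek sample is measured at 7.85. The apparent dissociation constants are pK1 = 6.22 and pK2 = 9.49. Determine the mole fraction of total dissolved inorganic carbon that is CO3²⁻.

α₂ = 1 / (1 + [H⁺]/K2 + [H⁺]²/(K1K2)) = 1 / (1 + 10^+1.64 + 10^+0.01)
   = 1 / (1 + 43.652 + 1.0233) = 1/45.675 = 0.02189

α₂ = 0.0219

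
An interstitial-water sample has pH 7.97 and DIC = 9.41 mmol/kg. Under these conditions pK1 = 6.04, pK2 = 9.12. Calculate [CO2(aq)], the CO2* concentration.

α₀ = 1 / (1 + K1/[H⁺] + K1K2/[H⁺]²) = 1 / (1 + 10^+1.93 + 10^+0.78)
   = 1 / (1 + 85.114 + 6.0256) = 1/92.139 = 0.01085
[CO2*] = α₀ × DIC = 0.01085 × 9.41 = 0.102 mmol/kg

[CO2*] = 0.102 mmol/kg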